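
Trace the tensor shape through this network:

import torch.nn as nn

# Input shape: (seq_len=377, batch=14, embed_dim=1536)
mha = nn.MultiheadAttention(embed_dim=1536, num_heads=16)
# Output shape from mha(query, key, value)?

Input shape: (377, 14, 1536)
Output shape: (377, 14, 1536)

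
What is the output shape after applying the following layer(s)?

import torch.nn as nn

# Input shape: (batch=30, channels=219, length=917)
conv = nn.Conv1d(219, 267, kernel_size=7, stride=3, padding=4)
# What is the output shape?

Input shape: (30, 219, 917)
Output shape: (30, 267, 307)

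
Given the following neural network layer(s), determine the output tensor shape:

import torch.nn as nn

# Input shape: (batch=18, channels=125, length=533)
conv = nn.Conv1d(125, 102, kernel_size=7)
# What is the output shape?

Input shape: (18, 125, 533)
Output shape: (18, 102, 527)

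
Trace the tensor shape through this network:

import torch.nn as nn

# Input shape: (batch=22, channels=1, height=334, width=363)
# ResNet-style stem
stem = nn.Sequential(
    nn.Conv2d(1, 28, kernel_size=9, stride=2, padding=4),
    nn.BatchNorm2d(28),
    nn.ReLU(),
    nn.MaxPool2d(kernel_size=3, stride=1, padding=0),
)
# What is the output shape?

Input shape: (22, 1, 334, 363)
  -> after Conv2d 9x9 stride=2: (22, 28, 167, 182)
Output shape: (22, 28, 165, 180)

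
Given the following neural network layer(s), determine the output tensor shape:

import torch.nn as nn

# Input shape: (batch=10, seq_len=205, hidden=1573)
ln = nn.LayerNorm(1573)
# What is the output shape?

Input shape: (10, 205, 1573)
Output shape: (10, 205, 1573)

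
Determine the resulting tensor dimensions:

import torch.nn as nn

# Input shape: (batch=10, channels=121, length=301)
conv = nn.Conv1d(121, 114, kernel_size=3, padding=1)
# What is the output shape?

Input shape: (10, 121, 301)
Output shape: (10, 114, 301)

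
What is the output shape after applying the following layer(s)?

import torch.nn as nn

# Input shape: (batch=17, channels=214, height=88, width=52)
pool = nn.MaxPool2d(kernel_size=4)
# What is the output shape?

Input shape: (17, 214, 88, 52)
Output shape: (17, 214, 22, 13)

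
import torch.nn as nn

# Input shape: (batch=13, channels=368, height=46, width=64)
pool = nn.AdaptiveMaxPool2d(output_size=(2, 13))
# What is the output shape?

Input shape: (13, 368, 46, 64)
Output shape: (13, 368, 2, 13)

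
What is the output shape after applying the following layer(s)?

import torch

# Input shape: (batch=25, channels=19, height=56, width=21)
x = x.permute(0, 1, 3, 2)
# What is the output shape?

Input shape: (25, 19, 56, 21)
Output shape: (25, 19, 21, 56)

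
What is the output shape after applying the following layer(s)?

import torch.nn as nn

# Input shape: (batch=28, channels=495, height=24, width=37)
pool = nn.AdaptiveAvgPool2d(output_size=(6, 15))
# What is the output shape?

Input shape: (28, 495, 24, 37)
Output shape: (28, 495, 6, 15)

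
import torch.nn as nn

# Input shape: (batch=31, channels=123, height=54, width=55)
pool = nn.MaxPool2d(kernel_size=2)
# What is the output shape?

Input shape: (31, 123, 54, 55)
Output shape: (31, 123, 27, 27)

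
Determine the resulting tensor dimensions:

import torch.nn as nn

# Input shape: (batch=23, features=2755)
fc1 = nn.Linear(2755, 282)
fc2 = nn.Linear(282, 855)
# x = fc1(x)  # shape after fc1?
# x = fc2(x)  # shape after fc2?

Input shape: (23, 2755)
  -> after fc1: (23, 282)
Output shape: (23, 855)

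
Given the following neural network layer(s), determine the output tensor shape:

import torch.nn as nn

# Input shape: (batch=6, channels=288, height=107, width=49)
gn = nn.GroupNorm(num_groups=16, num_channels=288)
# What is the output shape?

Input shape: (6, 288, 107, 49)
Output shape: (6, 288, 107, 49)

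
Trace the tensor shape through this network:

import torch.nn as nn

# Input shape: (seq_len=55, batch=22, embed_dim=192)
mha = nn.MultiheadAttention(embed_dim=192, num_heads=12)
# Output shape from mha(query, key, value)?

Input shape: (55, 22, 192)
Output shape: (55, 22, 192)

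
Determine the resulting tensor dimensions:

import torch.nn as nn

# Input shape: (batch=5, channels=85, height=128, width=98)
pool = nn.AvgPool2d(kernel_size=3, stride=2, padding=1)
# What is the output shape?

Input shape: (5, 85, 128, 98)
Output shape: (5, 85, 64, 49)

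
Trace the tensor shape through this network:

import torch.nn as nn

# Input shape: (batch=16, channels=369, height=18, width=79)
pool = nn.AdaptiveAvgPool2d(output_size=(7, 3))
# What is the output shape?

Input shape: (16, 369, 18, 79)
Output shape: (16, 369, 7, 3)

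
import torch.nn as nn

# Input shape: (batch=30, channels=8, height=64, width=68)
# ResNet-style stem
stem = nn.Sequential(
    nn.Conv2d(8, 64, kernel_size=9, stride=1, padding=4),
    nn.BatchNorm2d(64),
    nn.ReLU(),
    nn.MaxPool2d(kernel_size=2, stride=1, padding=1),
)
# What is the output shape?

Input shape: (30, 8, 64, 68)
  -> after Conv2d 9x9 stride=1: (30, 64, 64, 68)
Output shape: (30, 64, 65, 69)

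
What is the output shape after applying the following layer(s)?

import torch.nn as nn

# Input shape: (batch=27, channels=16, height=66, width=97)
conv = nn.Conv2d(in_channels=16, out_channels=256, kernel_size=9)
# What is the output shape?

Input shape: (27, 16, 66, 97)
Output shape: (27, 256, 58, 89)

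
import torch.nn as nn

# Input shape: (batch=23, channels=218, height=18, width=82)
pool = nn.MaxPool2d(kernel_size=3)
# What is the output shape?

Input shape: (23, 218, 18, 82)
Output shape: (23, 218, 6, 27)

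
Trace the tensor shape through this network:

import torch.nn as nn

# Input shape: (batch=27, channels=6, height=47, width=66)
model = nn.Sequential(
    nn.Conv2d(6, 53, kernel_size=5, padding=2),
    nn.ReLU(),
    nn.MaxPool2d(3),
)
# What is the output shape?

Input shape: (27, 6, 47, 66)
  -> after Conv2d: (27, 53, 47, 66)
  -> after ReLU: (27, 53, 47, 66)
Output shape: (27, 53, 15, 22)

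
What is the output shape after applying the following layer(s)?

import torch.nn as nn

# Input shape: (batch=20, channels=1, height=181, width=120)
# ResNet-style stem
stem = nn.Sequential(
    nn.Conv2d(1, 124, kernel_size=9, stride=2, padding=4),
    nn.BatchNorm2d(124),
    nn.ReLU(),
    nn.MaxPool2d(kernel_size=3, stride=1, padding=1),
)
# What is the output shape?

Input shape: (20, 1, 181, 120)
  -> after Conv2d 9x9 stride=2: (20, 124, 91, 60)
Output shape: (20, 124, 91, 60)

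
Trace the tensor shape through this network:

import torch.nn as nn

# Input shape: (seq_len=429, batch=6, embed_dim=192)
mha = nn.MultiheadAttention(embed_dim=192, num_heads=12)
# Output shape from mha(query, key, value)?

Input shape: (429, 6, 192)
Output shape: (429, 6, 192)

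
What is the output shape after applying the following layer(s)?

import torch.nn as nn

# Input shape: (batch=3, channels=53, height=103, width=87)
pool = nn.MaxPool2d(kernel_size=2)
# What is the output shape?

Input shape: (3, 53, 103, 87)
Output shape: (3, 53, 51, 43)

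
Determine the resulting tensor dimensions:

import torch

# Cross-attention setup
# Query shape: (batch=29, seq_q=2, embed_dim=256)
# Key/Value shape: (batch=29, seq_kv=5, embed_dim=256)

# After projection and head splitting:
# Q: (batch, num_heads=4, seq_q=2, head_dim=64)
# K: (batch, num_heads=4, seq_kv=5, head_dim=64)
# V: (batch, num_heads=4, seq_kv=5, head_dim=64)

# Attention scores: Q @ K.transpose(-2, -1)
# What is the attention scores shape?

Input shape: (29, 2, 256)
Output shape: (29, 4, 2, 5)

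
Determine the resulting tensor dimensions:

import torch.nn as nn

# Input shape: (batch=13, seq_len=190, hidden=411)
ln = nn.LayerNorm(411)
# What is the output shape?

Input shape: (13, 190, 411)
Output shape: (13, 190, 411)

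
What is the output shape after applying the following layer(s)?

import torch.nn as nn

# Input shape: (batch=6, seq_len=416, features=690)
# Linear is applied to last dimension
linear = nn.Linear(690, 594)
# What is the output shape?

Input shape: (6, 416, 690)
Output shape: (6, 416, 594)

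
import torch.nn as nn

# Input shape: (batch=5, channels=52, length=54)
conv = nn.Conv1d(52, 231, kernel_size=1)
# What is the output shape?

Input shape: (5, 52, 54)
Output shape: (5, 231, 54)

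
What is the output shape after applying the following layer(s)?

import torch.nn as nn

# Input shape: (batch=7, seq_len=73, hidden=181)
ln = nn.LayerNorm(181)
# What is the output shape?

Input shape: (7, 73, 181)
Output shape: (7, 73, 181)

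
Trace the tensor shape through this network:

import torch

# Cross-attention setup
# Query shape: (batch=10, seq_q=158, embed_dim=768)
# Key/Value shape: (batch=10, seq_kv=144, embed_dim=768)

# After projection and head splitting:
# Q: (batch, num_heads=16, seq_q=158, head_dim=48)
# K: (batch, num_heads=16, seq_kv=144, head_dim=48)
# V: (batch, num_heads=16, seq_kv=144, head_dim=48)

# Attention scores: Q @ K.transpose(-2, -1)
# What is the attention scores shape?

Input shape: (10, 158, 768)
Output shape: (10, 16, 158, 144)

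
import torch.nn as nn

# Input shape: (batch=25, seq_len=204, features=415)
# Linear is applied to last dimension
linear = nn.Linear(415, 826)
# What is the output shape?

Input shape: (25, 204, 415)
Output shape: (25, 204, 826)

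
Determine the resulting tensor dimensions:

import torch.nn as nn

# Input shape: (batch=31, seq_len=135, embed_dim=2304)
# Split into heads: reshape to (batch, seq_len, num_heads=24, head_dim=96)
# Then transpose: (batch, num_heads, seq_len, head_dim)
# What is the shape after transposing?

Input shape: (31, 135, 2304)
  -> after reshape: (31, 135, 24, 96)
Output shape: (31, 24, 135, 96)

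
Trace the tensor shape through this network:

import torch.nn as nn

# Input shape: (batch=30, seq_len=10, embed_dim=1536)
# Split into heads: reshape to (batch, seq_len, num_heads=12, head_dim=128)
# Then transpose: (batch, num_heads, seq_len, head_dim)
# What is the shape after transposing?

Input shape: (30, 10, 1536)
  -> after reshape: (30, 10, 12, 128)
Output shape: (30, 12, 10, 128)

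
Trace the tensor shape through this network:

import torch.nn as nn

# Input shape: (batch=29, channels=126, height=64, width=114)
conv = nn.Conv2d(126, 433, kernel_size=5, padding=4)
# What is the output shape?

Input shape: (29, 126, 64, 114)
Output shape: (29, 433, 68, 118)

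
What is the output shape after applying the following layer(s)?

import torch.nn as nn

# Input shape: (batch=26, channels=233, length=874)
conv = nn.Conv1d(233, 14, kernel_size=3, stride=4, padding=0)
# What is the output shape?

Input shape: (26, 233, 874)
Output shape: (26, 14, 218)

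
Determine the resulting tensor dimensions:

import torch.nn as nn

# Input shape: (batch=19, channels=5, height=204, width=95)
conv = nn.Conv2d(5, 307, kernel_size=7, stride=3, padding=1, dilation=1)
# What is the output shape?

Input shape: (19, 5, 204, 95)
Output shape: (19, 307, 67, 31)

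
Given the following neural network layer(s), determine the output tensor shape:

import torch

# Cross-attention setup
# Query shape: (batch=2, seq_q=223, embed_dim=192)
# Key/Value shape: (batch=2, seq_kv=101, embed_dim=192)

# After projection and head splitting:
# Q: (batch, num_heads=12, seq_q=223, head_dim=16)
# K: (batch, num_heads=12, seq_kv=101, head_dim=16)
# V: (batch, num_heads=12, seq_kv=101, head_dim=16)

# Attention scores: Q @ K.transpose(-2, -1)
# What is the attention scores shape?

Input shape: (2, 223, 192)
Output shape: (2, 12, 223, 101)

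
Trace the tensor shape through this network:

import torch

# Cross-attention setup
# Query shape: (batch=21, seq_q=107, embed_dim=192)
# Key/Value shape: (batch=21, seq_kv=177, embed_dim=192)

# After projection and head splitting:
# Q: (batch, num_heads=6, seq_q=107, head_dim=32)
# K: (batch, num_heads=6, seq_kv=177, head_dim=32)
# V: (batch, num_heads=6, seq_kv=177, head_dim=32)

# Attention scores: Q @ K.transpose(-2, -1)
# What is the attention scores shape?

Input shape: (21, 107, 192)
Output shape: (21, 6, 107, 177)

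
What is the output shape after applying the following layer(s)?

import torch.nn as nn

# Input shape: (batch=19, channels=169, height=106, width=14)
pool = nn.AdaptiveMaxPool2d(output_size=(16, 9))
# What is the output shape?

Input shape: (19, 169, 106, 14)
Output shape: (19, 169, 16, 9)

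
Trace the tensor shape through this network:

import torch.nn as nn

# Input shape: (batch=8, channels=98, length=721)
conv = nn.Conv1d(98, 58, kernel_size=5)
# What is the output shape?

Input shape: (8, 98, 721)
Output shape: (8, 58, 717)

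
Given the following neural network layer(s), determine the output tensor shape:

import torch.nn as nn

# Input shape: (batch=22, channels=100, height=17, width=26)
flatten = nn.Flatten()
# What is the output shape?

Input shape: (22, 100, 17, 26)
Output shape: (22, 44200)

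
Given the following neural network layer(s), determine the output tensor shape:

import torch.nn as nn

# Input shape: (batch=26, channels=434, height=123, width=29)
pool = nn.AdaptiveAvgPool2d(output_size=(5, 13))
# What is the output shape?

Input shape: (26, 434, 123, 29)
Output shape: (26, 434, 5, 13)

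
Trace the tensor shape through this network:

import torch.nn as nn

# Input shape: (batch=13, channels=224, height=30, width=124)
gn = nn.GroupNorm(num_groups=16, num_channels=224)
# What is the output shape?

Input shape: (13, 224, 30, 124)
Output shape: (13, 224, 30, 124)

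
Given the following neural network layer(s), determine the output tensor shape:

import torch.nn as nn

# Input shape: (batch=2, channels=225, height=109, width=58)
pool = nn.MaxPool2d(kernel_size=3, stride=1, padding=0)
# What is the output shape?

Input shape: (2, 225, 109, 58)
Output shape: (2, 225, 107, 56)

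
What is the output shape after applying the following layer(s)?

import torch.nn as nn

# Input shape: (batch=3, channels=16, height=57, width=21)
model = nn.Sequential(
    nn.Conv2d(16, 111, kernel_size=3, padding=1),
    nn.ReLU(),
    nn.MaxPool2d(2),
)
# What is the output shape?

Input shape: (3, 16, 57, 21)
  -> after Conv2d: (3, 111, 57, 21)
  -> after ReLU: (3, 111, 57, 21)
Output shape: (3, 111, 28, 10)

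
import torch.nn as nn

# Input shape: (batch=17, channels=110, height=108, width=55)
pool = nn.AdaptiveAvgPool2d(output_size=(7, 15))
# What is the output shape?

Input shape: (17, 110, 108, 55)
Output shape: (17, 110, 7, 15)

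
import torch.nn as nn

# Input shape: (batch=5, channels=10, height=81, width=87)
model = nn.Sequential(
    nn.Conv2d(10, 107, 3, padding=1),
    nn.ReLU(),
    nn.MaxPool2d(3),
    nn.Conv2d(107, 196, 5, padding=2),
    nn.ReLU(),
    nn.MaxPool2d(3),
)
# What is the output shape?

Input shape: (5, 10, 81, 87)
  -> after first Conv2d: (5, 107, 81, 87)
  -> after first MaxPool2d: (5, 107, 27, 29)
  -> after second Conv2d: (5, 196, 27, 29)
Output shape: (5, 196, 9, 9)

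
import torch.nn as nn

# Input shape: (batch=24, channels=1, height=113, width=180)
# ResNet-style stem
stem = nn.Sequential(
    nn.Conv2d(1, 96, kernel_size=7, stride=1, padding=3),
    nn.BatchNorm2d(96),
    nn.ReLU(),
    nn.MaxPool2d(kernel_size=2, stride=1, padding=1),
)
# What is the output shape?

Input shape: (24, 1, 113, 180)
  -> after Conv2d 7x7 stride=1: (24, 96, 113, 180)
Output shape: (24, 96, 114, 181)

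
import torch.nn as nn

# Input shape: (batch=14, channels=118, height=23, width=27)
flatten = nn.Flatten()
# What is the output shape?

Input shape: (14, 118, 23, 27)
Output shape: (14, 73278)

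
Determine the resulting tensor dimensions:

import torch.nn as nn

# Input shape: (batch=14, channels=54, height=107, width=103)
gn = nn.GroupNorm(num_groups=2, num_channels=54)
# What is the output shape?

Input shape: (14, 54, 107, 103)
Output shape: (14, 54, 107, 103)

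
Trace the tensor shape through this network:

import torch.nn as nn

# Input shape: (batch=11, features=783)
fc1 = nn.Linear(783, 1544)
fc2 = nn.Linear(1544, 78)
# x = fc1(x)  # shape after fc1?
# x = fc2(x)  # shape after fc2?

Input shape: (11, 783)
  -> after fc1: (11, 1544)
Output shape: (11, 78)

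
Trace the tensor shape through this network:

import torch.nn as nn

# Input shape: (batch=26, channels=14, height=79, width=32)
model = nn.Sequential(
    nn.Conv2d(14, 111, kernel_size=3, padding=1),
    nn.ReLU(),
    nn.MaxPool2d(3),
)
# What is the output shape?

Input shape: (26, 14, 79, 32)
  -> after Conv2d: (26, 111, 79, 32)
  -> after ReLU: (26, 111, 79, 32)
Output shape: (26, 111, 26, 10)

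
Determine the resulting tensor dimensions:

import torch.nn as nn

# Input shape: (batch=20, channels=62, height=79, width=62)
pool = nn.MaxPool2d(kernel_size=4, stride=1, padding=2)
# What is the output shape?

Input shape: (20, 62, 79, 62)
Output shape: (20, 62, 80, 63)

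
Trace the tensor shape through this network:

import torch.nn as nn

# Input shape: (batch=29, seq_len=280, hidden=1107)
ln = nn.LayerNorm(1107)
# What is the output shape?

Input shape: (29, 280, 1107)
Output shape: (29, 280, 1107)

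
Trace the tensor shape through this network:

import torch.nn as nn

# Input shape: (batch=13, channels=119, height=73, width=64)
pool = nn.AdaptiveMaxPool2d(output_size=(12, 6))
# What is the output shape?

Input shape: (13, 119, 73, 64)
Output shape: (13, 119, 12, 6)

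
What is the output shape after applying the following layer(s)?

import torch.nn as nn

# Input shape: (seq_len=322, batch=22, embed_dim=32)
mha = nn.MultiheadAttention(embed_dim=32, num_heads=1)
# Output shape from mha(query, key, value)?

Input shape: (322, 22, 32)
Output shape: (322, 22, 32)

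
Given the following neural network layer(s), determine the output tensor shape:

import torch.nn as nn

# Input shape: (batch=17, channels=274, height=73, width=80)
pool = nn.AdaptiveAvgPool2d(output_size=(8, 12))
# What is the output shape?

Input shape: (17, 274, 73, 80)
Output shape: (17, 274, 8, 12)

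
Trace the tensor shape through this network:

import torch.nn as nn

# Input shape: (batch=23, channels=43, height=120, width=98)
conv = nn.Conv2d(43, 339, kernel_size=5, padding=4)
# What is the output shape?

Input shape: (23, 43, 120, 98)
Output shape: (23, 339, 124, 102)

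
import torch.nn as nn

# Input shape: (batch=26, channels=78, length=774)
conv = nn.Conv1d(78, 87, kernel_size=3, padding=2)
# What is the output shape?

Input shape: (26, 78, 774)
Output shape: (26, 87, 776)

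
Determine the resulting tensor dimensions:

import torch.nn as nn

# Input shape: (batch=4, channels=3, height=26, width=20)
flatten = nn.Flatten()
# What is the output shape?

Input shape: (4, 3, 26, 20)
Output shape: (4, 1560)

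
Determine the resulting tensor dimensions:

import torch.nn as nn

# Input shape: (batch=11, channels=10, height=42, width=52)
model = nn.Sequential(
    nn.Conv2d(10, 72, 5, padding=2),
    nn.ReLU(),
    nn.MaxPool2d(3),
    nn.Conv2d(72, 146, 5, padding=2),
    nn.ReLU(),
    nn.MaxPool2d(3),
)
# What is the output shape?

Input shape: (11, 10, 42, 52)
  -> after first Conv2d: (11, 72, 42, 52)
  -> after first MaxPool2d: (11, 72, 14, 17)
  -> after second Conv2d: (11, 146, 14, 17)
Output shape: (11, 146, 4, 5)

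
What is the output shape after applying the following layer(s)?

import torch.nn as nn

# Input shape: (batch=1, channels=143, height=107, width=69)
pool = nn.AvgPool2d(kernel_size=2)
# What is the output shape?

Input shape: (1, 143, 107, 69)
Output shape: (1, 143, 53, 34)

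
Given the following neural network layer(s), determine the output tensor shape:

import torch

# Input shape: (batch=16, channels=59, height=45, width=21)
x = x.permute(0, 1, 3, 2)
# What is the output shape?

Input shape: (16, 59, 45, 21)
Output shape: (16, 59, 21, 45)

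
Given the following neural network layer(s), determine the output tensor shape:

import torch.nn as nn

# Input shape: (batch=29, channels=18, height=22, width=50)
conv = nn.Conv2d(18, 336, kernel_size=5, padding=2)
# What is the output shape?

Input shape: (29, 18, 22, 50)
Output shape: (29, 336, 22, 50)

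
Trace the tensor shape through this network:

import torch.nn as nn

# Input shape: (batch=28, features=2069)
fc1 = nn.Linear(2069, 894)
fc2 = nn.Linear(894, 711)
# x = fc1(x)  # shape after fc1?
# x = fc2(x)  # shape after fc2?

Input shape: (28, 2069)
  -> after fc1: (28, 894)
Output shape: (28, 711)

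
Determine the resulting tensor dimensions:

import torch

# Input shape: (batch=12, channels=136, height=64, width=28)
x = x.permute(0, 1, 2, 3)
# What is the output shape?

Input shape: (12, 136, 64, 28)
Output shape: (12, 136, 64, 28)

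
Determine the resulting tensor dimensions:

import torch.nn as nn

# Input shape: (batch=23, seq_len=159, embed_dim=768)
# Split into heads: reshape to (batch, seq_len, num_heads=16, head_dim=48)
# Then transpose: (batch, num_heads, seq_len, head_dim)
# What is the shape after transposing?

Input shape: (23, 159, 768)
  -> after reshape: (23, 159, 16, 48)
Output shape: (23, 16, 159, 48)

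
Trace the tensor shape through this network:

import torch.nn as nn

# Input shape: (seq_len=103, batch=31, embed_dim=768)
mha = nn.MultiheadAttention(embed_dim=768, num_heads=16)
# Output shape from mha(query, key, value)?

Input shape: (103, 31, 768)
Output shape: (103, 31, 768)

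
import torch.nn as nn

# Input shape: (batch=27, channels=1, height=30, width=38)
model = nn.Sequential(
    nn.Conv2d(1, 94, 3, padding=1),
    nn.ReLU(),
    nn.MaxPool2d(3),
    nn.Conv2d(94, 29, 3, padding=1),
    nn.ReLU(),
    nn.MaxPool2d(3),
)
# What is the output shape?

Input shape: (27, 1, 30, 38)
  -> after first Conv2d: (27, 94, 30, 38)
  -> after first MaxPool2d: (27, 94, 10, 12)
  -> after second Conv2d: (27, 29, 10, 12)
Output shape: (27, 29, 3, 4)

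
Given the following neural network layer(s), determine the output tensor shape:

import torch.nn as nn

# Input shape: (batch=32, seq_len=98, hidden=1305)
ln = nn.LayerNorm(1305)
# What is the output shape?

Input shape: (32, 98, 1305)
Output shape: (32, 98, 1305)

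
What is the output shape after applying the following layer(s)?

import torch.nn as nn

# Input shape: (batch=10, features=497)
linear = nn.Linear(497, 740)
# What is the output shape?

Input shape: (10, 497)
Output shape: (10, 740)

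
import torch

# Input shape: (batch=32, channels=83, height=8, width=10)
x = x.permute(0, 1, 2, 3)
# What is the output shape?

Input shape: (32, 83, 8, 10)
Output shape: (32, 83, 8, 10)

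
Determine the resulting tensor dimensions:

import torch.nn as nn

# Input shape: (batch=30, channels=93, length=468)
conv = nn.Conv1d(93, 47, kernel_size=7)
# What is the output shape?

Input shape: (30, 93, 468)
Output shape: (30, 47, 462)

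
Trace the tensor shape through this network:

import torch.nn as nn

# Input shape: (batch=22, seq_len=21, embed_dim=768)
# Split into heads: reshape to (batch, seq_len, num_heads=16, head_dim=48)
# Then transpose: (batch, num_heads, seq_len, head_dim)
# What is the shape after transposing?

Input shape: (22, 21, 768)
  -> after reshape: (22, 21, 16, 48)
Output shape: (22, 16, 21, 48)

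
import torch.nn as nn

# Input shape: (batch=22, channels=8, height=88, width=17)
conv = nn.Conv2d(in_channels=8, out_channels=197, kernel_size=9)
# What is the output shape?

Input shape: (22, 8, 88, 17)
Output shape: (22, 197, 80, 9)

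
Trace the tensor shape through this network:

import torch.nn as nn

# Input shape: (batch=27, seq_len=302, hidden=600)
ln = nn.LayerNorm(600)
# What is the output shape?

Input shape: (27, 302, 600)
Output shape: (27, 302, 600)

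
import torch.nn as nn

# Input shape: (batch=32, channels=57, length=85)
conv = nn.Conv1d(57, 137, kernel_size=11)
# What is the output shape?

Input shape: (32, 57, 85)
Output shape: (32, 137, 75)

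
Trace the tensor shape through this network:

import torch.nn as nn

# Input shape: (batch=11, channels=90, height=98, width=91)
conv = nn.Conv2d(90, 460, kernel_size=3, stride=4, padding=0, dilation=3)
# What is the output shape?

Input shape: (11, 90, 98, 91)
Output shape: (11, 460, 23, 22)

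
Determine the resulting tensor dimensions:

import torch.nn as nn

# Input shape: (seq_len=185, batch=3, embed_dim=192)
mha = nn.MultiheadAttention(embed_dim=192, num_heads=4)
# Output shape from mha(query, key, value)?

Input shape: (185, 3, 192)
Output shape: (185, 3, 192)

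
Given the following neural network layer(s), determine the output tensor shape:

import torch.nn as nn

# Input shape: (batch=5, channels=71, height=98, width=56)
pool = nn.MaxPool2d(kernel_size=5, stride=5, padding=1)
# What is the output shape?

Input shape: (5, 71, 98, 56)
Output shape: (5, 71, 20, 11)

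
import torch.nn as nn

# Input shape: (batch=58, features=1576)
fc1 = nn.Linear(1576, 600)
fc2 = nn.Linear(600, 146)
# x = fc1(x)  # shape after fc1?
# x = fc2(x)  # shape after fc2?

Input shape: (58, 1576)
  -> after fc1: (58, 600)
Output shape: (58, 146)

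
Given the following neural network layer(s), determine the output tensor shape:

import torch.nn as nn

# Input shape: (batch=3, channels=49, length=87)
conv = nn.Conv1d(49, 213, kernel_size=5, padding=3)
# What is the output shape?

Input shape: (3, 49, 87)
Output shape: (3, 213, 89)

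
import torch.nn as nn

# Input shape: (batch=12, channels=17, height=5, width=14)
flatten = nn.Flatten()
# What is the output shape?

Input shape: (12, 17, 5, 14)
Output shape: (12, 1190)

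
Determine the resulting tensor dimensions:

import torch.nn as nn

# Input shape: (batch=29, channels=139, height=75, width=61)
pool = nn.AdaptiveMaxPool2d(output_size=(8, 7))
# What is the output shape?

Input shape: (29, 139, 75, 61)
Output shape: (29, 139, 8, 7)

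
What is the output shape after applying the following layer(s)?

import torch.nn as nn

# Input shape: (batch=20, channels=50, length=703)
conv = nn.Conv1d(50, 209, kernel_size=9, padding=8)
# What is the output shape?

Input shape: (20, 50, 703)
Output shape: (20, 209, 711)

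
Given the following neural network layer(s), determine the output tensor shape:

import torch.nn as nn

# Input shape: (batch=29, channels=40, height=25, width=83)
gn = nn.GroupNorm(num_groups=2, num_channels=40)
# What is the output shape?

Input shape: (29, 40, 25, 83)
Output shape: (29, 40, 25, 83)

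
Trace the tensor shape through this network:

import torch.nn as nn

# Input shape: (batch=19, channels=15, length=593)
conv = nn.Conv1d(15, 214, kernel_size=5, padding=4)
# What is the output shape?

Input shape: (19, 15, 593)
Output shape: (19, 214, 597)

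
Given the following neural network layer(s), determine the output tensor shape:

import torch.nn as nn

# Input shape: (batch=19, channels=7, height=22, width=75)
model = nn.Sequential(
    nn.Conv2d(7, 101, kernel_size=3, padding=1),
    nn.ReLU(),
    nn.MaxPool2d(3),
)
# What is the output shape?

Input shape: (19, 7, 22, 75)
  -> after Conv2d: (19, 101, 22, 75)
  -> after ReLU: (19, 101, 22, 75)
Output shape: (19, 101, 7, 25)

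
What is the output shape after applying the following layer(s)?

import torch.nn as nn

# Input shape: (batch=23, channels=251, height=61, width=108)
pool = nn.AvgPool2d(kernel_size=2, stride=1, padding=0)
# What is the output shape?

Input shape: (23, 251, 61, 108)
Output shape: (23, 251, 60, 107)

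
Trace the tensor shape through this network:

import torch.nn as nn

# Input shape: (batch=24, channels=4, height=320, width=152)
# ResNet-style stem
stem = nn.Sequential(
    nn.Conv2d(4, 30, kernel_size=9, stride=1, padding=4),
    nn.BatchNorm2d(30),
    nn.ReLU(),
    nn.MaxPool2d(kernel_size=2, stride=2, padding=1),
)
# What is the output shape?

Input shape: (24, 4, 320, 152)
  -> after Conv2d 9x9 stride=1: (24, 30, 320, 152)
Output shape: (24, 30, 161, 77)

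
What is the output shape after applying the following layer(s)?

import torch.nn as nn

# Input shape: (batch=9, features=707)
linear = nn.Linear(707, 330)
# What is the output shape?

Input shape: (9, 707)
Output shape: (9, 330)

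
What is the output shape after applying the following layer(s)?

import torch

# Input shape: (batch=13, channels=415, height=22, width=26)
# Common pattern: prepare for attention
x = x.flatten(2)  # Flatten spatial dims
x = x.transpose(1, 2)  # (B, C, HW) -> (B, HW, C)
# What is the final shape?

Input shape: (13, 415, 22, 26)
  -> after flatten(2): (13, 415, 572)
Output shape: (13, 572, 415)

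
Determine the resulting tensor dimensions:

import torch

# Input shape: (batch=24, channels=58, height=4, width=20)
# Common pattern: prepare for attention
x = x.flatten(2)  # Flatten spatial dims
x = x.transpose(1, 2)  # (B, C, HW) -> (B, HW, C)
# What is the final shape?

Input shape: (24, 58, 4, 20)
  -> after flatten(2): (24, 58, 80)
Output shape: (24, 80, 58)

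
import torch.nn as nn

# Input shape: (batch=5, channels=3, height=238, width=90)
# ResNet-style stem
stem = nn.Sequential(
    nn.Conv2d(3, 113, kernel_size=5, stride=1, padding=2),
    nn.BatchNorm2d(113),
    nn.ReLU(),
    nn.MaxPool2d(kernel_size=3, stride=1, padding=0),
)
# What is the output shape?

Input shape: (5, 3, 238, 90)
  -> after Conv2d 5x5 stride=1: (5, 113, 238, 90)
Output shape: (5, 113, 236, 88)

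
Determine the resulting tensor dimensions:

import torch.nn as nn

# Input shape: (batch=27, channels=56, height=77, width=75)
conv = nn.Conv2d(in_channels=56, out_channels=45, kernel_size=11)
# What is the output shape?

Input shape: (27, 56, 77, 75)
Output shape: (27, 45, 67, 65)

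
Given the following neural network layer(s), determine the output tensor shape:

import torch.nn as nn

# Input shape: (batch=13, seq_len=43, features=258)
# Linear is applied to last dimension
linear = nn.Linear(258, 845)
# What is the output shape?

Input shape: (13, 43, 258)
Output shape: (13, 43, 845)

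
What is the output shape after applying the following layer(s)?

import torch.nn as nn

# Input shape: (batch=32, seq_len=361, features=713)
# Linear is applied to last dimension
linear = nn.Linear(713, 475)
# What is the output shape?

Input shape: (32, 361, 713)
Output shape: (32, 361, 475)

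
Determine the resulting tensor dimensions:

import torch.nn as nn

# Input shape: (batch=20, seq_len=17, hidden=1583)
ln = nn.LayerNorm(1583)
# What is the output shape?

Input shape: (20, 17, 1583)
Output shape: (20, 17, 1583)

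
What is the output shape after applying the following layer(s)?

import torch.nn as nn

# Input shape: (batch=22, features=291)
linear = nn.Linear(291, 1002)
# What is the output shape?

Input shape: (22, 291)
Output shape: (22, 1002)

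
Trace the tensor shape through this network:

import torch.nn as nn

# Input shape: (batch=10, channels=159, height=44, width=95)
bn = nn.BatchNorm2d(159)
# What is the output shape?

Input shape: (10, 159, 44, 95)
Output shape: (10, 159, 44, 95)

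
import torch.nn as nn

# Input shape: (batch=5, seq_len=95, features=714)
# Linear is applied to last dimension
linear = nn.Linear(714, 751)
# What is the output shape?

Input shape: (5, 95, 714)
Output shape: (5, 95, 751)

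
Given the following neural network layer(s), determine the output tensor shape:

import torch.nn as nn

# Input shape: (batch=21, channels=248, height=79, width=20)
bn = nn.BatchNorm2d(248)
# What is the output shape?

Input shape: (21, 248, 79, 20)
Output shape: (21, 248, 79, 20)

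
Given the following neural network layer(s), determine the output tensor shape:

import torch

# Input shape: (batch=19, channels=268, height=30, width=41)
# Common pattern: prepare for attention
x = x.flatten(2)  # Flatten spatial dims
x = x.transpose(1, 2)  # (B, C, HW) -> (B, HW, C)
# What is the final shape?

Input shape: (19, 268, 30, 41)
  -> after flatten(2): (19, 268, 1230)
Output shape: (19, 1230, 268)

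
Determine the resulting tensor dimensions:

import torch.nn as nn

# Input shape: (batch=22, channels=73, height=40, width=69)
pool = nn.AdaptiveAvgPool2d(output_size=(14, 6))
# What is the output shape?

Input shape: (22, 73, 40, 69)
Output shape: (22, 73, 14, 6)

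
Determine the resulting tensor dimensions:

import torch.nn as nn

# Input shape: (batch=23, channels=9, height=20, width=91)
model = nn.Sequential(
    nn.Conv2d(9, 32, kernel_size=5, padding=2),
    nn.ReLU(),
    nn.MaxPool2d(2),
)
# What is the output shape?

Input shape: (23, 9, 20, 91)
  -> after Conv2d: (23, 32, 20, 91)
  -> after ReLU: (23, 32, 20, 91)
Output shape: (23, 32, 10, 45)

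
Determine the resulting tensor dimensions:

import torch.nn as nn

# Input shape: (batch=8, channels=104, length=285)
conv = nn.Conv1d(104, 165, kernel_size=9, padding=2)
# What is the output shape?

Input shape: (8, 104, 285)
Output shape: (8, 165, 281)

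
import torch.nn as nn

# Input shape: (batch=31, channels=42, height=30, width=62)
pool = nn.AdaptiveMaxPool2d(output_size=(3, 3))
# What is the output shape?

Input shape: (31, 42, 30, 62)
Output shape: (31, 42, 3, 3)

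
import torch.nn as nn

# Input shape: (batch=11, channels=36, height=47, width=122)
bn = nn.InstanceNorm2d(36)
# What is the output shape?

Input shape: (11, 36, 47, 122)
Output shape: (11, 36, 47, 122)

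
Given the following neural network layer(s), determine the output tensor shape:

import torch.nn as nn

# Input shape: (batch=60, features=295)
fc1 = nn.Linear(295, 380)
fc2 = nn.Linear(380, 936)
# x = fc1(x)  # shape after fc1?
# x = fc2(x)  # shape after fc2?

Input shape: (60, 295)
  -> after fc1: (60, 380)
Output shape: (60, 936)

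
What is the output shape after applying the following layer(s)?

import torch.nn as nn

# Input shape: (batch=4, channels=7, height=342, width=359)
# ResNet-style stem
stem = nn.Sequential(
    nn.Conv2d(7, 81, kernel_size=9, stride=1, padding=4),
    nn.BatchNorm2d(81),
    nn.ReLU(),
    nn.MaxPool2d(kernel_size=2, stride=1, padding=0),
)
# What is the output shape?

Input shape: (4, 7, 342, 359)
  -> after Conv2d 9x9 stride=1: (4, 81, 342, 359)
Output shape: (4, 81, 341, 358)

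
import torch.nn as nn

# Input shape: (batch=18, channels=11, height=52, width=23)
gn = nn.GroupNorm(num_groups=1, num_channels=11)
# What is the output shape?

Input shape: (18, 11, 52, 23)
Output shape: (18, 11, 52, 23)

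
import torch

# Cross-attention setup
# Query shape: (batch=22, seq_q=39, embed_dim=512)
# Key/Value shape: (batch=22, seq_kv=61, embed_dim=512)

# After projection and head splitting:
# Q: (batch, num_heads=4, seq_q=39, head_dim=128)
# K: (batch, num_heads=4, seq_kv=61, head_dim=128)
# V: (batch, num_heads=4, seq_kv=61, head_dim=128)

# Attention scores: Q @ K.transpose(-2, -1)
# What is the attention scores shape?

Input shape: (22, 39, 512)
Output shape: (22, 4, 39, 61)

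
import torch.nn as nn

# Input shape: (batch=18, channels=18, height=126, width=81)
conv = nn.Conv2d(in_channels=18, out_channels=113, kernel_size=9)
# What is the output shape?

Input shape: (18, 18, 126, 81)
Output shape: (18, 113, 118, 73)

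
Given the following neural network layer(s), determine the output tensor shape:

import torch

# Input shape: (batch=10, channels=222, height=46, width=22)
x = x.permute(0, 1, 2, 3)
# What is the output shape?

Input shape: (10, 222, 46, 22)
Output shape: (10, 222, 46, 22)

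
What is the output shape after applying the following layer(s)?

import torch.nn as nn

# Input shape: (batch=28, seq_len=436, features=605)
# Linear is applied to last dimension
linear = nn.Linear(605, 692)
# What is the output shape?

Input shape: (28, 436, 605)
Output shape: (28, 436, 692)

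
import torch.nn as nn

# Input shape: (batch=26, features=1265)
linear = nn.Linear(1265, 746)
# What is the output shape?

Input shape: (26, 1265)
Output shape: (26, 746)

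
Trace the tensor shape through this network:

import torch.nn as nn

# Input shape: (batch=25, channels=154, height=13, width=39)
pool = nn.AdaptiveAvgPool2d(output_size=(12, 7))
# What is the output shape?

Input shape: (25, 154, 13, 39)
Output shape: (25, 154, 12, 7)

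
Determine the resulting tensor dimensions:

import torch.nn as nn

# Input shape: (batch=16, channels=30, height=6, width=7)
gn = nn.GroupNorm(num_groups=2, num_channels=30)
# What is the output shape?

Input shape: (16, 30, 6, 7)
Output shape: (16, 30, 6, 7)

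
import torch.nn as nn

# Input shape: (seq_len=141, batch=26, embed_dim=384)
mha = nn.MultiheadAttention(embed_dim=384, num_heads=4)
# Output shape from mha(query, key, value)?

Input shape: (141, 26, 384)
Output shape: (141, 26, 384)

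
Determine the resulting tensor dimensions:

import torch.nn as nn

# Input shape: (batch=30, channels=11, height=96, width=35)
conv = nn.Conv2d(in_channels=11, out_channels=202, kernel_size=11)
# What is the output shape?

Input shape: (30, 11, 96, 35)
Output shape: (30, 202, 86, 25)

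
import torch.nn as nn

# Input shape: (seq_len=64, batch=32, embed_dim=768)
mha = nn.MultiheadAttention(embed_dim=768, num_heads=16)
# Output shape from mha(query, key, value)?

Input shape: (64, 32, 768)
Output shape: (64, 32, 768)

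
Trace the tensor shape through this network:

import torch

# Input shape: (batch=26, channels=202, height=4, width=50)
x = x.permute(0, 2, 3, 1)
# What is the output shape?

Input shape: (26, 202, 4, 50)
Output shape: (26, 4, 50, 202)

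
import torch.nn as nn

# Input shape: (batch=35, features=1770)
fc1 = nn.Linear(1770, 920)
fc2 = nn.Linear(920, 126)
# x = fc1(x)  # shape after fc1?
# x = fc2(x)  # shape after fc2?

Input shape: (35, 1770)
  -> after fc1: (35, 920)
Output shape: (35, 126)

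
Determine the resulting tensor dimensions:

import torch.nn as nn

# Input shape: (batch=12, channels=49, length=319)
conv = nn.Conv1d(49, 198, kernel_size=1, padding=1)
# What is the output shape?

Input shape: (12, 49, 319)
Output shape: (12, 198, 321)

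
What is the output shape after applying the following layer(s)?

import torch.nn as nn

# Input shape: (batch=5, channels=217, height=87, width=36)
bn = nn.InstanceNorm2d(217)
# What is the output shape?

Input shape: (5, 217, 87, 36)
Output shape: (5, 217, 87, 36)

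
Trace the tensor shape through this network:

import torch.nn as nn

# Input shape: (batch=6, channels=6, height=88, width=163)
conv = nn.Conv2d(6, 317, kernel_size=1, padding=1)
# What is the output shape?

Input shape: (6, 6, 88, 163)
Output shape: (6, 317, 90, 165)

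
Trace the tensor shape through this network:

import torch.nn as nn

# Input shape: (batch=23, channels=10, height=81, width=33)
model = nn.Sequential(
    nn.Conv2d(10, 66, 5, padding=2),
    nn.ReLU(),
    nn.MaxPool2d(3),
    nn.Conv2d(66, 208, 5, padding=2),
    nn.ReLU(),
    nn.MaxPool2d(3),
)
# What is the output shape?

Input shape: (23, 10, 81, 33)
  -> after first Conv2d: (23, 66, 81, 33)
  -> after first MaxPool2d: (23, 66, 27, 11)
  -> after second Conv2d: (23, 208, 27, 11)
Output shape: (23, 208, 9, 3)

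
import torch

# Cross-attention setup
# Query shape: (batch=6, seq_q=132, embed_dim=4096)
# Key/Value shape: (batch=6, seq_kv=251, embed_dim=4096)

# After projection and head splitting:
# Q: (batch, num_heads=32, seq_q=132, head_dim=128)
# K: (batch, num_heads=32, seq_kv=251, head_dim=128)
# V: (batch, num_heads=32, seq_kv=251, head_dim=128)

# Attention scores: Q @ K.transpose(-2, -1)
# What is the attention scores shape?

Input shape: (6, 132, 4096)
Output shape: (6, 32, 132, 251)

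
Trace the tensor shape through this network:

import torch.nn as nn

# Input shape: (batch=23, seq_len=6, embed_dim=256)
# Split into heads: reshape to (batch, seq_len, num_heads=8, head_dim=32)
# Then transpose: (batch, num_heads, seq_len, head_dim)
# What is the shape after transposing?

Input shape: (23, 6, 256)
  -> after reshape: (23, 6, 8, 32)
Output shape: (23, 8, 6, 32)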